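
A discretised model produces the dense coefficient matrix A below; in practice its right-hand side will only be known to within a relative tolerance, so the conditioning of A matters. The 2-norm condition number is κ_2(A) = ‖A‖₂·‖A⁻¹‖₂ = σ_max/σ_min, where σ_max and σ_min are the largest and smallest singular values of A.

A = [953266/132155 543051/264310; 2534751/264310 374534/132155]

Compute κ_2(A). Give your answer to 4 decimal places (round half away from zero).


M = AᵀA = [402393075961/2794391044 29340449712/698597761; 29340449712/698597761 34240290289/2794391044]. tr(M)=218316683125/1397195522, det(M)=6103515625/11177564176
λ_max, λ_min = (218316683125/1397195522 ± √11914477557087951562500/488038831674213121)/2 = 625/4, 9765625/2794391044
κ_2(A) = √(λ_max/λ_min) = √((625/4) / (9765625/2794391044)) = 211.4480

211.4480


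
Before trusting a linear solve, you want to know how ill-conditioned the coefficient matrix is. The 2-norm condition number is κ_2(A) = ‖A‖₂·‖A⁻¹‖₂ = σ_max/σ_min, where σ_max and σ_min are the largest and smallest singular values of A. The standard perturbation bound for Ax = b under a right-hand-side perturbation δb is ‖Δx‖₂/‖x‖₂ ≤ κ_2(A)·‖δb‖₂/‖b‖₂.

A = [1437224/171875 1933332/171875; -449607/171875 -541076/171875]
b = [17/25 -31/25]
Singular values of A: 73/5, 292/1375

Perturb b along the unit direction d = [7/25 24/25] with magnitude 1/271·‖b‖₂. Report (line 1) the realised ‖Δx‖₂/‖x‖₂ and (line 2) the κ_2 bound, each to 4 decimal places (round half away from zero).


0.0052
0.2537

σ_max = 73/5, σ_min = 292/1375
κ_2(A) = (73/5) / (292/1375) = 68.7500
κ_2(A)·‖δb‖/‖b‖ = 0.2537
solve Ax = b  →  x = [3.8082 -2.7705]
‖b‖ = 1.4142, ‖x‖ = 4.7094
with δb = [0.0015 0.0050], A·Δx = δb → ‖Δx‖ = 0.0246
realised ‖Δx‖/‖x‖ = 0.0052
realised/bound (from unrounded values) ≈ 0.0206


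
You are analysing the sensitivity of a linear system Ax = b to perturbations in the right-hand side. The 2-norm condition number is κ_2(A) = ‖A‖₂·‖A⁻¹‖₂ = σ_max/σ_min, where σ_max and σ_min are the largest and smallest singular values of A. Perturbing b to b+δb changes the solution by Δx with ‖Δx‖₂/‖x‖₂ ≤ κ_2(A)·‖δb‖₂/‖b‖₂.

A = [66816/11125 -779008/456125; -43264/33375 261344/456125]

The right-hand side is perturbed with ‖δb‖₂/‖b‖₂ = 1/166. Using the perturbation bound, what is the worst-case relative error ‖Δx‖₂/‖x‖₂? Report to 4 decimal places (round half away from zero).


form AᵀA = [1682046976/44555625 -163373056/14851875; -163373056/14851875 16065536/4950625] with trace 73065472/1782225 and determinant 67108864/44555625
solving λ² − 73065472/1782225·λ + 67108864/44555625 = 0 gives λ = 1024/25, 65536/1782225
κ = σ_max/σ_min = (32/5)/(256/1335) = 33.3750
bound on ‖Δx‖/‖x‖: κ·ε = 33.3750·1/166 = 0.2011

0.2011


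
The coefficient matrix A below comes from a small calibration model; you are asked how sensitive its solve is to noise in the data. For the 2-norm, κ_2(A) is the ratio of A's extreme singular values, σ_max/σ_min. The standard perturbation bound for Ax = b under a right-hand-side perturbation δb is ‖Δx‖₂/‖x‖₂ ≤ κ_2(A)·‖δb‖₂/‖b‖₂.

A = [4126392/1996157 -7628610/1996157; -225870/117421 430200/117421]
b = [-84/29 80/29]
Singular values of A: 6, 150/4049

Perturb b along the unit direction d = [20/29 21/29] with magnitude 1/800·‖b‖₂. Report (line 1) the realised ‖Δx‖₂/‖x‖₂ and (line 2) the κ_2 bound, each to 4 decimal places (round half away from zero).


0.2025
0.2025

largest singular value 6, smallest 150/4049
κ_2(A) = 6 / (150/4049) = 161.9600
perturbation bound = 161.9600·1/800 = 0.2025
solve Ax = b  →  x = [-0.3137 0.5882]
‖b‖ = 4.0000, ‖x‖ = 0.6667
with δb = [0.0034 0.0036], A·Δx = δb → ‖Δx‖ = 0.1350
dividing the unrounded norms, ‖Δx‖/‖x‖ = 0.2025
so the bound is sharp here: realised error equals the bound


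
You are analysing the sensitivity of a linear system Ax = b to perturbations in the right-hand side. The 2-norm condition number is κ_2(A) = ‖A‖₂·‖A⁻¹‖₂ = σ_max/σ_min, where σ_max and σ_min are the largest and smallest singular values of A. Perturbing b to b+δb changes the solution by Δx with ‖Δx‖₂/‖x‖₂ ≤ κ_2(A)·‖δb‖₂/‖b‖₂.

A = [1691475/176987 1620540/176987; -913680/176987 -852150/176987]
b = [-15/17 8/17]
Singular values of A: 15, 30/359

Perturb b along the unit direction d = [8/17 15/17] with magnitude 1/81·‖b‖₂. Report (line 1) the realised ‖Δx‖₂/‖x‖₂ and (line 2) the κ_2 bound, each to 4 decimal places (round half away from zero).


σ_max = 15, σ_min = 30/359
κ = σ_max/σ_min = 15/(30/359) = 179.5000
perturbation bound = 179.5000·1/81 = 2.2160
solve Ax = b  →  x = [-0.0483 -0.0460]
‖b‖ = 1.0000, ‖x‖ = 0.0667
δb = ε·‖b‖·d = [0.0058 0.0109]; solving A·Δx = δb gives ‖Δx‖ = 0.1477
dividing the unrounded norms, ‖Δx‖/‖x‖ = 2.2160
realised/bound = 1 exactly: the bound is attained for this b and d

2.2160
2.2160


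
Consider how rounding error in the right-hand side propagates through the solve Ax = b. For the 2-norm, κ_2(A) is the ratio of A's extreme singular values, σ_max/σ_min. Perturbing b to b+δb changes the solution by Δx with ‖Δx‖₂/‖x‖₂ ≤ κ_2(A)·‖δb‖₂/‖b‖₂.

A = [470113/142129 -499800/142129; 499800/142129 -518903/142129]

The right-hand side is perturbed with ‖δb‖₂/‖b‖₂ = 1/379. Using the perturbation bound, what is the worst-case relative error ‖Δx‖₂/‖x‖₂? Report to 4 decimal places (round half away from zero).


M = AᵀA = [559817209/24019801 -587764800/24019801; -587764800/24019801 617194249/24019801]. tr(M)=1399538/28561, det(M)=2401/28561
λ_max, λ_min = (1399538/28561 ± √1958432313600/815730721)/2 = 49, 49/28561
so κ_2 = √(49 / (49/28561)) = 169.0000
κ_2(A)·‖δb‖/‖b‖ = 0.4459

0.4459


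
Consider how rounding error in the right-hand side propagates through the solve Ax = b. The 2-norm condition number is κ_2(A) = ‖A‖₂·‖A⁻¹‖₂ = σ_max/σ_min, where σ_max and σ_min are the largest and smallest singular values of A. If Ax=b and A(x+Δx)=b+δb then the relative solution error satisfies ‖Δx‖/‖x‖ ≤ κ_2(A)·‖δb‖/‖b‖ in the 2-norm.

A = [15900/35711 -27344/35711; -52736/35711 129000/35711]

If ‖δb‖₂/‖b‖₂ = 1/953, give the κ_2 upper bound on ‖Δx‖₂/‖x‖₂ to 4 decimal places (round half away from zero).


0.0352

M = AᵀA = [138832/58357 -331200/58357; -331200/58357 795712/58357]. tr(M)=71888/4489, det(M)=1024/4489
char-poly roots: 16 and 64/4489
κ = σ_max/σ_min = 4/(8/67) = 33.5000
bound on ‖Δx‖/‖x‖: κ·ε = 33.5000·1/953 = 0.0352


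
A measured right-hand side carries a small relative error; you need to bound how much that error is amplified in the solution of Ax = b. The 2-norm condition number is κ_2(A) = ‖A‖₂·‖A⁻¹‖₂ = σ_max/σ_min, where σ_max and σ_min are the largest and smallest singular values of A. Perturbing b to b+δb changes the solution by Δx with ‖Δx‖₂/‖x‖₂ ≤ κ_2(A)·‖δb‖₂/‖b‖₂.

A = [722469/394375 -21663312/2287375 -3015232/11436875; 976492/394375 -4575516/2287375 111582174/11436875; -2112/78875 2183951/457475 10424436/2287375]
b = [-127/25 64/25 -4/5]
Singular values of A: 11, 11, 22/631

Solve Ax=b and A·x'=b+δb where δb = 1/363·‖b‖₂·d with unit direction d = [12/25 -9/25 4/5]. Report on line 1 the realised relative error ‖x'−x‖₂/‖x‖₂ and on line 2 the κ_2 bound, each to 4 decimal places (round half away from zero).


largest singular value 11, smallest 22/631
condition number: 11 ÷ (22/631) = 315.5000
bound on ‖Δx‖/‖x‖: κ·ε = 315.5000·1/363 = 0.8691
solve Ax = b  →  x = [110.1127 22.4777 -23.0744]
‖b‖₂ = 5.7446 and ‖x‖₂ = 114.7279
δb = ε·‖b‖·d = [0.0076 -0.0057 0.0127]; solving A·Δx = δb gives ‖Δx‖ = 0.4539
dividing the unrounded norms, ‖Δx‖/‖x‖ = 0.0040
realised/bound (from unrounded values) ≈ 0.0046

0.0040
0.8691


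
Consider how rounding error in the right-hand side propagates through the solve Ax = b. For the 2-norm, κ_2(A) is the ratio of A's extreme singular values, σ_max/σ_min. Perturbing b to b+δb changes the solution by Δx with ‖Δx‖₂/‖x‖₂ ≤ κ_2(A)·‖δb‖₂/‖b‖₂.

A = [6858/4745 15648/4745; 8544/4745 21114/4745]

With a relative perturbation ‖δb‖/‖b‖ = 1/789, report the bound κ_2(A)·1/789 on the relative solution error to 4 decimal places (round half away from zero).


0.0925

form AᵀA = [4801284/900601 11508480/900601; 11508480/900601 27626436/900601] with trace 191880/5329 and determinant 1296/5329
solving λ² − 191880/5329·λ + 1296/5329 = 0 gives λ = 36, 36/5329
σ_max=√36=6, σ_min=√(36/5329)=(6/73) → κ = 73.0000
bound on ‖Δx‖/‖x‖: κ·ε = 73.0000·1/789 = 0.0925


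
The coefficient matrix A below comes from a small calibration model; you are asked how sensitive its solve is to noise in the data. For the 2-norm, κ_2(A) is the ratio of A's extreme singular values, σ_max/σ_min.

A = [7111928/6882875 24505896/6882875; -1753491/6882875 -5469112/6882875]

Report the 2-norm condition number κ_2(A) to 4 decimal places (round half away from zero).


M = AᵀA = [6383611013/5636403125 21876764616/5636403125; 21876764616/5636403125 75008938112/5636403125]. tr(M)=651140393/45091225, det(M)=8340544/1127280625
λ_max, λ_min = (651140393/45091225 ± √16956945509632569/81328742880025)/2 = 361/25, 23104/45091225
κ_2(A) = √(λ_max/λ_min) = √((361/25) / (23104/45091225)) = 167.8750

167.8750


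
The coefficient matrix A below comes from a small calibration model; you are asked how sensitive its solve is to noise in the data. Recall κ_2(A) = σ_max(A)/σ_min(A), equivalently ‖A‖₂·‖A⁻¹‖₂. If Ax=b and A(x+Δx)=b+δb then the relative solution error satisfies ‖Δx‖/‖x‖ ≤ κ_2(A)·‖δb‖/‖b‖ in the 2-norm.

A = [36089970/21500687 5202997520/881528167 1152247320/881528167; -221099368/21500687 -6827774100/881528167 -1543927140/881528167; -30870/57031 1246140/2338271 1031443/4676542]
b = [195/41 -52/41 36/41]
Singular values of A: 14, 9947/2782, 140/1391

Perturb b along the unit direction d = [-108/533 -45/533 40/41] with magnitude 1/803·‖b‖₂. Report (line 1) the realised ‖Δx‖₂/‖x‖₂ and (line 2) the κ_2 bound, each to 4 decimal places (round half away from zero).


0.0543
0.1732

σ_max = 14, σ_min = 140/1391
condition number: 14 ÷ (140/1391) = 139.1000
worst-case relative error ≤ 139.1000 × 1/803 = 0.1732
solve Ax = b  →  x = [-0.6164 0.9345 0.2103]
‖b‖₂ = 5.0000 and ‖x‖₂ = 1.1391
δb = ε·‖b‖·d = [-0.0013 -0.0005 0.0061]; solving A·Δx = δb gives ‖Δx‖ = 0.0619
dividing the unrounded norms, ‖Δx‖/‖x‖ = 0.0543
realised/bound (from unrounded values) ≈ 0.3135


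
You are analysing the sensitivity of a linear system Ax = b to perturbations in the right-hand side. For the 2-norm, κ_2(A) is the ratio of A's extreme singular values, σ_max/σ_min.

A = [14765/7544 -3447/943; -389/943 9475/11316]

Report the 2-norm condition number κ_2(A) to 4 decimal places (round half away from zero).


138.0000

form AᵀA = [135449/33856 -95215/12696; -95215/12696 1071241/76176] with trace 5504005/304704 and determinant 83521/4875264
solving λ² − 5504005/304704·λ + 83521/4875264 = 0 gives λ = 289/16, 289/304704
κ_2(A) = √(λ_max/λ_min) = √((289/16) / (289/304704)) = 138.0000


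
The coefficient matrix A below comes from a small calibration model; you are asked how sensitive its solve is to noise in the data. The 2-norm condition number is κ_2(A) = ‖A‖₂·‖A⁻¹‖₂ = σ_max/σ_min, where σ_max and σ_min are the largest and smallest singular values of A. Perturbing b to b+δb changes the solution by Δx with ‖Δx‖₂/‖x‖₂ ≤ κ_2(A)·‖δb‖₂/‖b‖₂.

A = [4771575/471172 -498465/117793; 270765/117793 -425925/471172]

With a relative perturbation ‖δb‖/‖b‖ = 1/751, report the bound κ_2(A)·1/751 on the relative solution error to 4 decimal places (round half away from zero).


0.2943

form AᵀA = [14242086225/132066064 -370878750/8254129; -370878750/8254129 2472867225/132066064] with trace 49452525/390728 and determinant 4100625/12503296
solving λ² − 49452525/390728·λ + 4100625/12503296 = 0 gives λ = 2025/16, 2025/781456
σ_max=√(2025/16)=(45/4), σ_min=√(2025/781456)=(45/884) → κ = 221.0000
bound on ‖Δx‖/‖x‖: κ·ε = 221.0000·1/751 = 0.2943


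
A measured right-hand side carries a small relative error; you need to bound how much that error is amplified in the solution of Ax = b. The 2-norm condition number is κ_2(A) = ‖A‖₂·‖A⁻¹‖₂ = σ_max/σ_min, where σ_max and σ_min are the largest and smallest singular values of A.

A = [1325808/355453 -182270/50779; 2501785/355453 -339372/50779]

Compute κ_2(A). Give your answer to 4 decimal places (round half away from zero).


form AᵀA = [27739429201/437186281 -3774016620/62455183; -3774016620/62455183 513479956/8922169] with trace 62901245/519841 and determinant 58564/519841
λ_max, λ_min = (62901245/519841 ± √3956444846676729/270234665281)/2 = 121, 484/519841
κ_2(A) = √(λ_max/λ_min) = √(121 / (484/519841)) = 360.5000

360.5000


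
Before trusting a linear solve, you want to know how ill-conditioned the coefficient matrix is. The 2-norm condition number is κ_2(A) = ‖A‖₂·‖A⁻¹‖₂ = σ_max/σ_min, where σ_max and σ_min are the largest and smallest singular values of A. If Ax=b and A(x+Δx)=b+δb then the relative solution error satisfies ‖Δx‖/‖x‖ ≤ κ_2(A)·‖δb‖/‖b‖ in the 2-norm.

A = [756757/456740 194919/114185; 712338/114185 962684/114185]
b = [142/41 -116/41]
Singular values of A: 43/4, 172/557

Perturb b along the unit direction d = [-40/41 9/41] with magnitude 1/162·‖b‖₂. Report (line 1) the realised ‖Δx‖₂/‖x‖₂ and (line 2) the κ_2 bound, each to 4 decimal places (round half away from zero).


0.0069
0.2149

largest singular value 43/4, smallest 172/557
condition number: (43/4) ÷ (172/557) = 34.8125
worst-case relative error ≤ 34.8125 × 1/162 = 0.2149
solve Ax = b  →  x = [10.2512 -7.9209]
‖b‖₂ = 4.4721 and ‖x‖₂ = 12.9548
with δb = [-0.0269 0.0061], A·Δx = δb → ‖Δx‖ = 0.0894
relative error = 0.0069
realised/bound (from unrounded values) ≈ 0.0321


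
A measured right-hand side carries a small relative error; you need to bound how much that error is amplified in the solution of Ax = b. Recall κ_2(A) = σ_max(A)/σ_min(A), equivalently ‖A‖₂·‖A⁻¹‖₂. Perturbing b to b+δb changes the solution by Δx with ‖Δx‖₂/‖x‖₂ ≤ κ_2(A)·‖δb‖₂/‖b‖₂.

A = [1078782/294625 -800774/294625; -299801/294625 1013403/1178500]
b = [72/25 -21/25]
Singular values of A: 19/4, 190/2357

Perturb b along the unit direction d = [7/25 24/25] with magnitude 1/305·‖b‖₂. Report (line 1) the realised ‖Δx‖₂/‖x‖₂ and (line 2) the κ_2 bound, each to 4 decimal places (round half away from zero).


0.1932
0.1932

σ_max = 19/4, σ_min = 190/2357
condition number: (19/4) ÷ (190/2357) = 58.9250
κ_2(A)·‖δb‖/‖b‖ = 0.1932
solve Ax = b  →  x = [0.5053 -0.3789]
2-norm of b is 3.0000; of x, 0.6316
with δb = [0.0028 0.0094], A·Δx = δb → ‖Δx‖ = 0.1220
realised ‖Δx‖/‖x‖ = 0.1932
realised/bound = 1 exactly: the bound is attained for this b and d


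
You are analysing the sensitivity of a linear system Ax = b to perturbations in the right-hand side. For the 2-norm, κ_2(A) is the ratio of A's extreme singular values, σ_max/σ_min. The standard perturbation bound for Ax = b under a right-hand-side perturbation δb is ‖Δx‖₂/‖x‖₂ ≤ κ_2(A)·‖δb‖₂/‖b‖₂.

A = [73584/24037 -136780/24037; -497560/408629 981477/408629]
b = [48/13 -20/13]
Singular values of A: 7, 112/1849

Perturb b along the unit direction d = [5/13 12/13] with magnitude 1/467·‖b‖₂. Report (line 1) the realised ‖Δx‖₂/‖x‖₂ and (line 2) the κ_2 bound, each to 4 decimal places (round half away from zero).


0.2475
0.2475

largest singular value 7, smallest 112/1849
κ = σ_max/σ_min = 7/(112/1849) = 115.5625
κ_2(A)·‖δb‖/‖b‖ = 0.2475
solve Ax = b  →  x = [0.2689 -0.5042]
‖b‖ = 4.0000, ‖x‖ = 0.5714
with δb = [0.0033 0.0079], A·Δx = δb → ‖Δx‖ = 0.1414
dividing the unrounded norms, ‖Δx‖/‖x‖ = 0.2475
so the bound is sharp here: realised error equals the bound


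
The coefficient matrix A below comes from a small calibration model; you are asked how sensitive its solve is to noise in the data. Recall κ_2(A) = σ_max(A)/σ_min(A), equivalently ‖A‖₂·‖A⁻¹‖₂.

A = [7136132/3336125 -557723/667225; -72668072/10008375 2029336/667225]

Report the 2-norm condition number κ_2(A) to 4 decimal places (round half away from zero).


M = AᵀA = [9182348971984/160268112225 -255052623044/10684540815; -255052623044/10684540815 7086815273/712302721]. tr(M)=63768534961/948332025, det(M)=180848704/948332025
λ_max, λ_min = (63768534961/948332025 ± √4065740032601547489121/899333629640600625)/2 = 1681/25, 107584/37933281
κ = σ_max/σ_min = (41/5)/(328/6159) = 153.9750

153.9750


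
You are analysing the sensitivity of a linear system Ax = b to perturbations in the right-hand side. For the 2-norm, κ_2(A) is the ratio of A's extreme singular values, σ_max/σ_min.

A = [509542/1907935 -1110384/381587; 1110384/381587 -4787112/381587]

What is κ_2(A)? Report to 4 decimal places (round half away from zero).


34.0500

AᵀA = [18491046244/2165506225 -16147204128/433101245; -16147204128/433101245 14366088000/86620249]; tr = 224653924/1288225, det = 33732864/1288225
eigenvalues of AᵀA: λ = (tr ± √(tr²−4·det))/2 = 4356/25, 7744/51529
σ_max=√(4356/25)=(66/5), σ_min=√(7744/51529)=(88/227) → κ = 34.0500


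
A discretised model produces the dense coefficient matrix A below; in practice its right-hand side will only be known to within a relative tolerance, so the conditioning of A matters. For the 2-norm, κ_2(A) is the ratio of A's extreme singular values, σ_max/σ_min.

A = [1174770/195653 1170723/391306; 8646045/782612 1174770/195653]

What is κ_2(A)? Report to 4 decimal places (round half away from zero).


67.7000

M = AᵀA = [335070750825/2119313296 22331790315/264914162; 22331790315/264914162 23844050361/529828324]. tr(M)=1489435821/7333264, det(M)=263900025/29333056
char-poly roots: 3249/16 and 81225/1833316
κ = σ_max/σ_min = (57/4)/(285/1354) = 67.7000


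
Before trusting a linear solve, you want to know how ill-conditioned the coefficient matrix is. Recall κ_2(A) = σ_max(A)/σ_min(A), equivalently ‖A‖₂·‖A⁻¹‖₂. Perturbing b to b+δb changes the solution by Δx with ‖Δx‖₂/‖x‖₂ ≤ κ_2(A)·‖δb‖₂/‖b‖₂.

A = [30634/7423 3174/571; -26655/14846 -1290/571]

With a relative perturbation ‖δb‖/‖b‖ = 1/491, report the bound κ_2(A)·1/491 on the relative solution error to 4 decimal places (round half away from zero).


form AᵀA = [26415721/1304164 8801907/326041; 8801907/326041 11738376/326041] with trace 73369225/1304164 and determinant 140625/326041
solving λ² − 73369225/1304164·λ + 140625/326041 = 0 gives λ = 225/4, 2500/326041
κ = σ_max/σ_min = (15/2)/(50/571) = 85.6500
perturbation bound = 85.6500·1/491 = 0.1744

0.1744


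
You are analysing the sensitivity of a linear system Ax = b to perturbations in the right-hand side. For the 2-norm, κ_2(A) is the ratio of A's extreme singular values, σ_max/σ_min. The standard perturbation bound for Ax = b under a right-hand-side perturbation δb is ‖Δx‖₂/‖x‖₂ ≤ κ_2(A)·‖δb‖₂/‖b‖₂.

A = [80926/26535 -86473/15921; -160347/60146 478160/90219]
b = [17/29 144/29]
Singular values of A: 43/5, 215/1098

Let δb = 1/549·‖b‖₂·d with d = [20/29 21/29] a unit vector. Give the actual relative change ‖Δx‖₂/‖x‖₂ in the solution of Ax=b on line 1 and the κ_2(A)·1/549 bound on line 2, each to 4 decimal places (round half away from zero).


from the listed singular values, σ₁ = 43/5, σ_n = 215/1098
condition number: (43/5) ÷ (215/1098) = 43.9200
worst-case relative error ≤ 43.9200 × 1/549 = 0.0800
solve Ax = b  →  x = [17.8605 9.9209]
‖b‖ = 5.0000, ‖x‖ = 20.4309
δb = ε·‖b‖·d = [0.0063 0.0066]; solving A·Δx = δb gives ‖Δx‖ = 0.0465
realised ‖Δx‖/‖x‖ = 0.0023
so the bound overstates the realised error by a factor of ≈ 35.1411 (computed from the unrounded values)

0.0023
0.0800


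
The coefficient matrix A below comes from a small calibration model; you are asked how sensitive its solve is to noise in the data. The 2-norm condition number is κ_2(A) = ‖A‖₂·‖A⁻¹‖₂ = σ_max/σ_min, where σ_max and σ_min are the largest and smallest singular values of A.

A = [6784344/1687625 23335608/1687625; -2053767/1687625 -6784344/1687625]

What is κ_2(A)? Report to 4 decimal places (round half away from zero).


337.5250

AᵀA = [80392451841/4556925025 275600406312/4556925025; 275600406312/4556925025 944924678784/4556925025]; tr = 41012685225/182277001, det = 81000000/182277001
solving λ² − 41012685225/182277001·λ + 81000000/182277001 = 0 gives λ = 225, 360000/182277001
κ = σ_max/σ_min = 15/(600/13501) = 337.5250


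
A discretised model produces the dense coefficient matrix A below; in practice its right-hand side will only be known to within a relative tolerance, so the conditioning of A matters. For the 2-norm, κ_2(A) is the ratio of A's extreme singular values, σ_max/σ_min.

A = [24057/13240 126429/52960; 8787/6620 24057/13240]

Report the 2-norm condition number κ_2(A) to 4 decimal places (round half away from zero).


105.9200

form AᵀA = [35503389/7011904 189304533/28047616; 189304533/28047616 1009764801/112190464] with trace 1577819025/112190464 and determinant 31640625/1795047424
eigenvalues of AᵀA: λ = (tr ± √(tr²−4·det))/2 = 225/16, 140625/112190464
so κ_2 = √((225/16) / (140625/112190464)) = 105.9200


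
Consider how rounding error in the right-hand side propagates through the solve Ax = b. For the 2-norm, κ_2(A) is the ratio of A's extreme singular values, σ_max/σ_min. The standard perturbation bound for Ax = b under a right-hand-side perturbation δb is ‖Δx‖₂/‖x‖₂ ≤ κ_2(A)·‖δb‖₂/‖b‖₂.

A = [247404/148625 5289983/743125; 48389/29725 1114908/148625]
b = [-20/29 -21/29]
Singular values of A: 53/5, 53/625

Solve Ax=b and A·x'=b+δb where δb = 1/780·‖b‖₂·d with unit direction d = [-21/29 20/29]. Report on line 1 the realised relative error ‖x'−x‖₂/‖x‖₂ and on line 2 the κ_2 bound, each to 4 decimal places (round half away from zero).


0.1603
0.1603

σ_max = 53/5, σ_min = 53/625
condition number: (53/5) ÷ (53/625) = 125.0000
bound on ‖Δx‖/‖x‖: κ·ε = 125.0000·1/780 = 0.1603
solve Ax = b  →  x = [-0.0207 -0.0920]
‖b‖₂ = 1.0000 and ‖x‖₂ = 0.0943
with δb = [-0.0009 0.0009], A·Δx = δb → ‖Δx‖ = 0.0151
relative error = 0.1603
realised/bound = 1 exactly: the bound is attained for this b and d


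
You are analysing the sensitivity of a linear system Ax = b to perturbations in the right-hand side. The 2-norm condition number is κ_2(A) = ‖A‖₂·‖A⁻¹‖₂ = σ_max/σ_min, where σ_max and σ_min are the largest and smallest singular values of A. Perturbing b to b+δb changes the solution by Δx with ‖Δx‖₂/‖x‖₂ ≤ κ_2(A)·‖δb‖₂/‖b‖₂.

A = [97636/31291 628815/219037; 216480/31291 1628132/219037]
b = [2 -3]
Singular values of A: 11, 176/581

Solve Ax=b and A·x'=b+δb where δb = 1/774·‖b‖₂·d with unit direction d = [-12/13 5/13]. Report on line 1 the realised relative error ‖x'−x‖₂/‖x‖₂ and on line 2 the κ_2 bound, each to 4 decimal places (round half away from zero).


σ_max = 11, σ_min = 176/581
condition number: 11 ÷ (176/581) = 36.3125
bound on ‖Δx‖/‖x‖: κ·ε = 36.3125·1/774 = 0.0469
solve Ax = b  →  x = [7.0460 -6.9616]
2-norm of b is 3.6056; of x, 9.9051
δb = ε·‖b‖·d = [-0.0043 0.0018]; solving A·Δx = δb gives ‖Δx‖ = 0.0154
realised ‖Δx‖/‖x‖ = 0.0016
realised/bound (from unrounded values) ≈ 0.0331

0.0016
0.0469


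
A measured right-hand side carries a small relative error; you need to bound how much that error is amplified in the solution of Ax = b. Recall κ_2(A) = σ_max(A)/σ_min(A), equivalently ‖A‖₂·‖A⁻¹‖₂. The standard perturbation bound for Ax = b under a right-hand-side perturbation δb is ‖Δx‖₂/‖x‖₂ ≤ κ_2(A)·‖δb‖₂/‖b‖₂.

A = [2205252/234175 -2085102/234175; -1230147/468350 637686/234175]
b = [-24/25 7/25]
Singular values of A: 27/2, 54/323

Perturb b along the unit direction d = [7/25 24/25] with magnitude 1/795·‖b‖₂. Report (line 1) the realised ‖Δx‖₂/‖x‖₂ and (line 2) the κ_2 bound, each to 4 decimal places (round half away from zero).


0.1016
0.1016

from the listed singular values, σ₁ = 27/2, σ_n = 54/323
κ = σ_max/σ_min = (27/2)/(54/323) = 80.7500
perturbation bound = 80.7500·1/795 = 0.1016
solve Ax = b  →  x = [-0.0536 0.0511]
‖b‖₂ = 1.0000 and ‖x‖₂ = 0.0741
with δb = [0.0004 0.0012], A·Δx = δb → ‖Δx‖ = 0.0075
relative error = 0.1016
so the bound is sharp here: realised error equals the bound


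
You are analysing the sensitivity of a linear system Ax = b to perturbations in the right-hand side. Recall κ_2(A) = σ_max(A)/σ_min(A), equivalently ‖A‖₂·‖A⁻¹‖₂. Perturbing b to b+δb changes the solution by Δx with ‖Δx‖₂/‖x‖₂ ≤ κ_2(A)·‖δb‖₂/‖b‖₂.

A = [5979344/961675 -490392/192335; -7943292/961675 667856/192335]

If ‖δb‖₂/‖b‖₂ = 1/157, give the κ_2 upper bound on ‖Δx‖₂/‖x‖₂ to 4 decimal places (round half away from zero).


1.5078

M = AᵀA = [3953937698704/36992752225 -329487907392/7398550445; -329487907392/7398550445 27460638016/1479710089]. tr(M)=27458305616/218892025, det(M)=2458624/8755681
eigenvalues of AᵀA: λ = (tr ± √(tr²−4·det))/2 = 3136/25, 19600/8755681
so κ_2 = √((3136/25) / (19600/8755681)) = 236.7200
worst-case relative error ≤ 236.7200 × 1/157 = 1.5078


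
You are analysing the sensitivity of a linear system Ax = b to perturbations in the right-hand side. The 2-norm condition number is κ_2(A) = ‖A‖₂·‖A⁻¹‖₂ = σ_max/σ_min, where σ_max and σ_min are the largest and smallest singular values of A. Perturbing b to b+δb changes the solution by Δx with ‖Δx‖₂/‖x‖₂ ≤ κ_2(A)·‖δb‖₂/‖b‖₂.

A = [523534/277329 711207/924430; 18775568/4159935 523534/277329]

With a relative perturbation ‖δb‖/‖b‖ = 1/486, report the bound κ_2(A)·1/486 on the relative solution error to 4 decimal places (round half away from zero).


0.6331

form AᵀA = [2450838578596/102396800025 68078005457/6826453335; 68078005457/6826453335 189119073889/45509688900] with trace 13615888733/484718580 and determinant 126247696/15147455625
solving λ² − 13615888733/484718580·λ + 126247696/15147455625 = 0 gives λ = 2809/100, 179776/605898225
so κ_2 = √((2809/100) / (179776/605898225)) = 307.6875
perturbation bound = 307.6875·1/486 = 0.6331


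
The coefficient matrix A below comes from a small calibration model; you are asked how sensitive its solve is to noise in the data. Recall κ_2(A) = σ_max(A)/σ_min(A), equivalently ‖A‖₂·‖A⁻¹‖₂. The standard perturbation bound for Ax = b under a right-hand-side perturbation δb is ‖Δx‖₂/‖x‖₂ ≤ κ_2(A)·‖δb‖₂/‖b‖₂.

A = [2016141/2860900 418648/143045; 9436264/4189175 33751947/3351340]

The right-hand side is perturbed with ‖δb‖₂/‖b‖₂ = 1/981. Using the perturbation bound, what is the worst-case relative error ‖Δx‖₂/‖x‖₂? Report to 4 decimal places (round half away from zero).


AᵀA = [122628389452489/22013700399376 34049951197740/1375856274961; 34049951197740/1375856274961 2421378428091025/22013700399376]; tr = 756694472797/6547799048, det = 53418765625/209529569536
char-poly roots: 1849/16 and 28890625/13095598096
so κ_2 = √((1849/16) / (28890625/13095598096)) = 228.8720
perturbation bound = 228.8720·1/981 = 0.2333

0.2333


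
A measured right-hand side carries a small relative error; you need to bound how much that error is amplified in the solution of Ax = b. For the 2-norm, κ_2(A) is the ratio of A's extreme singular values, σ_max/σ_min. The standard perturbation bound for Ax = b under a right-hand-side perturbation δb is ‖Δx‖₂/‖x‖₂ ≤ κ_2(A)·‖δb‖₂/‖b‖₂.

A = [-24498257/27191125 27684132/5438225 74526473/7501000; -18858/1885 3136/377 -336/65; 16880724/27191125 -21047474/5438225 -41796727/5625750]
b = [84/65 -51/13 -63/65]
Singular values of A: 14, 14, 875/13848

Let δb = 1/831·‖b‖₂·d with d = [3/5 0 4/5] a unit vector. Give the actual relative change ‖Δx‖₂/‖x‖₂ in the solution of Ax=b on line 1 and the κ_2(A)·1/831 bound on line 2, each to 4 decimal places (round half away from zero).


σ_max = 14, σ_min = 875/13848
condition number: 14 ÷ (875/13848) = 221.5680
bound on ‖Δx‖/‖x‖: κ·ε = 221.5680·1/831 = 0.2666
solve Ax = b  →  x = [0.1912 -0.1138 0.2057]
2-norm of b is 4.2426; of x, 0.3030
re-solving with b+δb shifts x by Δx of norm 0.0808
relative error = 0.2666
realised/bound = 1 exactly: the bound is attained for this b and d

0.2666
0.2666


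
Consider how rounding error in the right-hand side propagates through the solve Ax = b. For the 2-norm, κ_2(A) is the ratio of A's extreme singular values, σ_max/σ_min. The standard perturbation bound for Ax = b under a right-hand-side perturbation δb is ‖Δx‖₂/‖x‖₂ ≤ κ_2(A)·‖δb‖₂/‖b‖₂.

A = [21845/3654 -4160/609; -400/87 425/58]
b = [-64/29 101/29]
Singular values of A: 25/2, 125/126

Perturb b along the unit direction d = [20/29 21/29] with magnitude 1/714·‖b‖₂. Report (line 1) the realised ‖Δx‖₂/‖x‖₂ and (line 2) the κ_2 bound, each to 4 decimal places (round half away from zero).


from the listed singular values, σ₁ = 25/2, σ_n = 125/126
κ = σ_max/σ_min = (25/2)/(125/126) = 12.6000
perturbation bound = 12.6000·1/714 = 0.0176
solve Ax = b  →  x = [0.6144 0.8608]
‖b‖₂ = 4.1231 and ‖x‖₂ = 1.0576
Δx = A⁻¹·δb where δb = 1/714·4.1231·d; ‖Δx‖ = 0.0058
dividing the unrounded norms, ‖Δx‖/‖x‖ = 0.0055
realised/bound (from unrounded values) ≈ 0.3119

0.0055
0.0176


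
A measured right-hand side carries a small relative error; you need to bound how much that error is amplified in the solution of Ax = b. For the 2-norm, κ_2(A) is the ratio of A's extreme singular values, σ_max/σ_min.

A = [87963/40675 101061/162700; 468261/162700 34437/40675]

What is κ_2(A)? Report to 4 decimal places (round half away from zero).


form AᵀA = [13722727761/1058851600 250151328/66178225; 250151328/66178225 1167513489/1058851600] with trace 297804825/21177032 and determinant 1265625/677665024
λ_max, λ_min = (297804825/21177032 ± √1385693180010000/7007291942641)/2 = 225/16, 5625/42354064
κ = σ_max/σ_min = (15/4)/(75/6508) = 325.4000

325.4000


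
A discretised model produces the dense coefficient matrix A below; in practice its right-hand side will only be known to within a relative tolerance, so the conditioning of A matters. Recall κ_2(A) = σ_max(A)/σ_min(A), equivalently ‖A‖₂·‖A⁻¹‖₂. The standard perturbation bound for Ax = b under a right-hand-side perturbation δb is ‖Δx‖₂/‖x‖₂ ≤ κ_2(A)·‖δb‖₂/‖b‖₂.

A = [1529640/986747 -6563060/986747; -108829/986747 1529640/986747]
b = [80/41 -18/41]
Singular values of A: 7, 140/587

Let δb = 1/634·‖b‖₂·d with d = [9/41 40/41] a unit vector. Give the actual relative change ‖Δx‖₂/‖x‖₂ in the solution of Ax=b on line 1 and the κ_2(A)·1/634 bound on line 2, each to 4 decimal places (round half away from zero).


0.0463
0.0463

largest singular value 7, smallest 140/587
condition number: 7 ÷ (140/587) = 29.3500
bound on ‖Δx‖/‖x‖: κ·ε = 29.3500·1/634 = 0.0463
solve Ax = b  →  x = [0.0627 -0.2787]
‖b‖₂ = 2.0000 and ‖x‖₂ = 0.2857
δb = ε·‖b‖·d = [0.0007 0.0031]; solving A·Δx = δb gives ‖Δx‖ = 0.0132
realised ‖Δx‖/‖x‖ = 0.0463
realised/bound = 1 exactly: the bound is attained for this b and d


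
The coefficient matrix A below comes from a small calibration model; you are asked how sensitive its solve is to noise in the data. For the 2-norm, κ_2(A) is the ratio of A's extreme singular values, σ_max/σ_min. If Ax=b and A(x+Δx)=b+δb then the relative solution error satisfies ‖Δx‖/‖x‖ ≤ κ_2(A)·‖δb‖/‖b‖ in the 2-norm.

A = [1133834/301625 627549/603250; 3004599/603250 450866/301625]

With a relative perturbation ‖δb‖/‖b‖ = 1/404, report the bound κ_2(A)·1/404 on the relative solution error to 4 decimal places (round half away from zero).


0.2389

M = AᵀA = [566797332361/14556422500 41324158512/3639105625; 41324158512/3639105625 48277533889/14556422500]. tr(M)=492059893/11645138, det(M)=17850625/93161104
solving λ² − 492059893/11645138·λ + 17850625/93161104 = 0 gives λ = 169/4, 105625/23290276
σ_max=√(169/4)=(13/2), σ_min=√(105625/23290276)=(325/4826) → κ = 96.5200
worst-case relative error ≤ 96.5200 × 1/404 = 0.2389


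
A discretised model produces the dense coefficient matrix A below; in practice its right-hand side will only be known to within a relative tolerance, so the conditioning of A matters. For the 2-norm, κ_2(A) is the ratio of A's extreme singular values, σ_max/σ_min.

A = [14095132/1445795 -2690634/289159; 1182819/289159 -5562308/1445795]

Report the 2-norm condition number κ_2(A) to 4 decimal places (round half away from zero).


AᵀA = [1382540034121/12368776225 -52667508852/494751049; -52667508852/494751049 1254006232756/12368776225]; tr = 3135013397/14707225, det = 113592964/367680625
λ_max, λ_min = (3135013397/14707225 ± √393121667896187409/8652098688025)/2 = 5329/25, 21316/14707225
κ_2(A) = √(λ_max/λ_min) = √((5329/25) / (21316/14707225)) = 383.5000

383.5000


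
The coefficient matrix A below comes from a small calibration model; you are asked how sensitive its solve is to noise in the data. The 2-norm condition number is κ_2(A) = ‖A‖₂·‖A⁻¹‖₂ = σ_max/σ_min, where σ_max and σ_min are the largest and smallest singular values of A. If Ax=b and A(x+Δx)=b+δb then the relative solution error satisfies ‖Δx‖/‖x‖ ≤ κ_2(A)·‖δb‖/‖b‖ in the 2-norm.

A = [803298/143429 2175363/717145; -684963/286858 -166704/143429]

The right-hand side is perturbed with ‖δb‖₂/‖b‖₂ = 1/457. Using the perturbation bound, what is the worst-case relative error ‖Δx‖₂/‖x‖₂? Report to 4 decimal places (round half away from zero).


form AᵀA = [18049260465/486908356 12029171166/608635445; 12029171166/608635445 32112188001/3043177225] with trace 2005814061/42120100 and determinant 22667121/42120100
char-poly roots: 4761/100 and 4761/421201
σ_max=√(4761/100)=(69/10), σ_min=√(4761/421201)=(69/649) → κ = 64.9000
perturbation bound = 64.9000·1/457 = 0.1420

0.1420


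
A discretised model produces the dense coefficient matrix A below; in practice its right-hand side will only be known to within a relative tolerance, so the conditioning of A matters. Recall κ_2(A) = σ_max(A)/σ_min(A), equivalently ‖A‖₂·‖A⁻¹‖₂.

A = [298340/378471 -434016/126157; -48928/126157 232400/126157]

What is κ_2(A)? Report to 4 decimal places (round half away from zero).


135.7500

M = AᵀA = [382533904/495641169 -188693120/55071241; -188693120/55071241 838683904/55071241]. tr(M)=4717840/294849, det(M)=4096/294849
eigenvalues of AᵀA: λ = (tr ± √(tr²−4·det))/2 = 16, 256/294849
κ = σ_max/σ_min = 4/(16/543) = 135.7500


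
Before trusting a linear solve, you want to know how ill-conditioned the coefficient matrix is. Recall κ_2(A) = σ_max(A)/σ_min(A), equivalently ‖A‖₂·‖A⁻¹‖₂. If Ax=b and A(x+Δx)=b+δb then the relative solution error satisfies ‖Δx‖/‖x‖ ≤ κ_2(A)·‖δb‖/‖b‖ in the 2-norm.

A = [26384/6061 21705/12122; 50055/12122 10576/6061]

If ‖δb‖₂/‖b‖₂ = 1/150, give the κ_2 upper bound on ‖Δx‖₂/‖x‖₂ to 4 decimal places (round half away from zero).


1.3933

form AᵀA = [6290089/174724 655200/43681; 655200/43681 1092169/174724] with trace 3691129/87362 and determinant 28561/698896
char-poly roots: 169/4 and 169/174724
κ = σ_max/σ_min = (13/2)/(13/418) = 209.0000
worst-case relative error ≤ 209.0000 × 1/150 = 1.3933


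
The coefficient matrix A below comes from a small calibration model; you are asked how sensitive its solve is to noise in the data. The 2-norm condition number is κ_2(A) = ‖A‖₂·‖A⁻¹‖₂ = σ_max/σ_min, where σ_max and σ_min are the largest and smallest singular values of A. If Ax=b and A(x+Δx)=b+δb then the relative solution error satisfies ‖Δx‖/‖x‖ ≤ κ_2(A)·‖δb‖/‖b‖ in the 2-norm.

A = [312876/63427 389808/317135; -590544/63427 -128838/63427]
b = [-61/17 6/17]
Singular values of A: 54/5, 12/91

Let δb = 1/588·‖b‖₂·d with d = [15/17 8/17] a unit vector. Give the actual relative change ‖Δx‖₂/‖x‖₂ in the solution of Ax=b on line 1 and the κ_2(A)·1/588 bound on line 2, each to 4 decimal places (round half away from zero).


σ_max = 54/5, σ_min = 12/91
κ_2(A) = (54/5) / (12/91) = 81.9000
perturbation bound = 81.9000·1/588 = 0.1393
solve Ax = b  →  x = [4.8132 -22.2358]
2-norm of b is 3.6056; of x, 22.7508
with δb = [0.0054 0.0029], A·Δx = δb → ‖Δx‖ = 0.0465
dividing the unrounded norms, ‖Δx‖/‖x‖ = 0.0020
realised/bound (from unrounded values) ≈ 0.0147

0.0020
0.1393


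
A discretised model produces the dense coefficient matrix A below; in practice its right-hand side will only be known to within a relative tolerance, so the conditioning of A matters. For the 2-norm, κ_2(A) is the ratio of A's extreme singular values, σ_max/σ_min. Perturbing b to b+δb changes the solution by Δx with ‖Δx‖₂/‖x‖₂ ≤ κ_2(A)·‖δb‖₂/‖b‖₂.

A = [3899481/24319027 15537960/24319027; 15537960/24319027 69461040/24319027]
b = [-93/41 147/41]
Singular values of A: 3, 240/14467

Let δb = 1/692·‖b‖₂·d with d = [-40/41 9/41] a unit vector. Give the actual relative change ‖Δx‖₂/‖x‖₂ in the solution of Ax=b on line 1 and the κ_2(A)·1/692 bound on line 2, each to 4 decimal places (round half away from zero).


0.0020
0.2613

from the listed singular values, σ₁ = 3, σ_n = 240/14467
κ_2(A) = 3 / (240/14467) = 180.8375
bound on ‖Δx‖/‖x‖: κ·ε = 180.8375·1/692 = 0.2613
solve Ax = b  →  x = [-176.2073 40.6716]
‖b‖ = 4.2426, ‖x‖ = 180.8403
Δx = A⁻¹·δb where δb = 1/692·4.2426·d; ‖Δx‖ = 0.3696
relative error = 0.0020
so the bound overstates the realised error by a factor of ≈ 127.8734 (computed from the unrounded values)


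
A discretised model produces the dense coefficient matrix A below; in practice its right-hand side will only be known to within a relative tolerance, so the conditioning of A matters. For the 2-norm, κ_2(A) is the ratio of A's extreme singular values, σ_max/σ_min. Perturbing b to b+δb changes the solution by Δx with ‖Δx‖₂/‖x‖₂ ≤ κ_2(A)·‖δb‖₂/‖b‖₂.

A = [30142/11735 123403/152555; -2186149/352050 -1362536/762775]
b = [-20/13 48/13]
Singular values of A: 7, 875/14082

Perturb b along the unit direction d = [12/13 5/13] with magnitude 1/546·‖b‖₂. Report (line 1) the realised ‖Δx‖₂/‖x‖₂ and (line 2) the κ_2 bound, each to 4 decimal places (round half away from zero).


0.2063
0.2063

σ_max = 7, σ_min = 875/14082
condition number: 7 ÷ (875/14082) = 112.6560
κ_2(A)·‖δb‖/‖b‖ = 0.2063
solve Ax = b  →  x = [-0.5486 -0.1600]
2-norm of b is 4.0000; of x, 0.5714
re-solving with b+δb shifts x by Δx of norm 0.1179
relative error = 0.2063
realised/bound = 1 exactly: the bound is attained for this b and d
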